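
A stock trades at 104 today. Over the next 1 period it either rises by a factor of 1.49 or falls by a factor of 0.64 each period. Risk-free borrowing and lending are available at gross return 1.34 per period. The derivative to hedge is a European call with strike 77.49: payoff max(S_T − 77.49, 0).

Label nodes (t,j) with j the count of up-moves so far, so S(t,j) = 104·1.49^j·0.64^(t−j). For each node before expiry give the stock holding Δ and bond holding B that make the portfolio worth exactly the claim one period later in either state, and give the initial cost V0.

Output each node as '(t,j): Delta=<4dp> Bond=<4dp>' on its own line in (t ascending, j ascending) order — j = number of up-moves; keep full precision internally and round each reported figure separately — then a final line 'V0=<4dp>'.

No-arbitrage ⇒ martingale measure with p* = (R−d)/(u−d) = 0.8235.
At expiry t=1: V(1,0)=0.0000, V(1,1)=77.4700
(0,0): S=104.0000. Δ = (V_up−V_dn)/(S_up−S_dn) = (77.4700−0.0000)/(154.9600−66.5600) = 0.8764. V = [p*·77.4700 + (1−p*)·0.0000]/1.34 = 47.6111. B = V − Δ·S = -43.5301.
The time-0 hedge costs 47.6111, which is the no-arbitrage price.

(0,0): Delta=0.8764 Bond=-43.5301
V0=47.6111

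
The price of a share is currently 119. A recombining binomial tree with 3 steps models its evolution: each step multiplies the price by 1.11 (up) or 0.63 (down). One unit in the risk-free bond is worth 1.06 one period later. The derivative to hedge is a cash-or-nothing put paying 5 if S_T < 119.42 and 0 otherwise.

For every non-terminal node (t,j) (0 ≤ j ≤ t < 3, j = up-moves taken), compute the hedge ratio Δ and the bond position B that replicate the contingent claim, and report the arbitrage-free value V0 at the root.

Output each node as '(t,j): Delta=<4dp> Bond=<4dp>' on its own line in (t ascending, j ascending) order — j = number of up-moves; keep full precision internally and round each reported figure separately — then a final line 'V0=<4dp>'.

(0,0): Delta=-0.0625 Bond=8.6200
(1,0): Delta=0.0000 Bond=4.4500
(1,1): Delta=-0.0666 Bond=9.6822
(2,0): Delta=0.0000 Bond=4.7170
(2,1): Delta=0.0000 Bond=4.7170
(2,2): Delta=-0.0710 Bond=10.9080
V0=1.1800

Since d<R<u, set p* = (R−d)/(u−d) = 0.8958; price each node as the discounted p*-expectation of its children.
Terminal payoffs: V(3,0)=5.0000, V(3,1)=5.0000, V(3,2)=5.0000, V(3,3)=0.0000
  t=2,j=0: stock 47.2311 → up 52.4265 (V=5.0000), down 29.7556 (V=5.0000). Price 4.7170; hedge Δ=0.0000, bond B=4.7170.
  t=2,j=1: stock 83.2167 → up 92.3705 (V=5.0000), down 52.4265 (V=5.0000). Price 4.7170; hedge Δ=0.0000, bond B=4.7170.
  t=2,j=2: stock 146.6199 → up 162.7481 (V=0.0000), down 92.3705 (V=5.0000). Price 0.4914; hedge Δ=-0.0710, bond B=10.9080.
  t=1,j=0: stock 74.9700 → up 83.2167 (V=4.7170), down 47.2311 (V=4.7170). Price 4.4500; hedge Δ=0.0000, bond B=4.4500.
  t=1,j=1: stock 132.0900 → up 146.6199 (V=0.4914), down 83.2167 (V=4.7170). Price 0.8788; hedge Δ=-0.0666, bond B=9.6822.
  t=0,j=0: stock 119.0000 → up 132.0900 (V=0.8788), down 74.9700 (V=4.4500). Price 1.1800; hedge Δ=-0.0625, bond B=8.6200.
Each (Δ,B) replicates both successor values, so the strategy is self-financing and V0 is arbitrage-free.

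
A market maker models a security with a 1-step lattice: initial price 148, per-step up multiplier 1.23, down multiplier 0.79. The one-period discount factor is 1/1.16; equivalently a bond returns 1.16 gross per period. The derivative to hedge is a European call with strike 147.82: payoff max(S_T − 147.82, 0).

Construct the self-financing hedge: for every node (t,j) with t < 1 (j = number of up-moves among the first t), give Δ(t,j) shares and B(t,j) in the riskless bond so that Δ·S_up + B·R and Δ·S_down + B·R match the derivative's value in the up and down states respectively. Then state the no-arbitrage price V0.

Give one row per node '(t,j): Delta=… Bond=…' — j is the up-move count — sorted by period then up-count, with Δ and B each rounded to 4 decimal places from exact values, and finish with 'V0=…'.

No-arbitrage ⇒ martingale measure with p* = (R−d)/(u−d) = 0.8409.
At expiry t=1: V(1,0)=0.0000, V(1,1)=34.2200
  t=0,j=0: stock 148.0000 → up 182.0400 (V=34.2200), down 116.9200 (V=0.0000). Price 24.8068; hedge Δ=0.5255, bond B=-52.9659.
Self-financing check: at every node Δ·S+B equals the discounted successor values.

(0,0): Delta=0.5255 Bond=-52.9659
V0=24.8068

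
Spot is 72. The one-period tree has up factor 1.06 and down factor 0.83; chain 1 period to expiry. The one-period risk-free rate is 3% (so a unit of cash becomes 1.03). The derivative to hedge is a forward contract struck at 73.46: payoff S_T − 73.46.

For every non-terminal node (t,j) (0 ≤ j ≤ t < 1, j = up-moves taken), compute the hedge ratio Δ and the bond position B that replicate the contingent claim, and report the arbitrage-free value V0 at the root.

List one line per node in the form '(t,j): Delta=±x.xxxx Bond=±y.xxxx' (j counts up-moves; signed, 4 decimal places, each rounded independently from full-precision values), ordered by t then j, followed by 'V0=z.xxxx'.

(0,0): Delta=1.0000 Bond=-71.3204
V0=0.6796

Under the risk-neutral measure, an up-move has probability p* = (R−d)/(u−d) = 0.8696 and values discount at R = 1.03.
Payoff layer (t=1): V(1,0)=-13.7000, V(1,1)=2.8600
  t=0,j=0: stock 72.0000 → up 76.3200 (V=2.8600), down 59.7600 (V=-13.7000). Price 0.6796; hedge Δ=1.0000, bond B=-71.3204.
Check: Δ(0,0)·S0 + B(0,0) = 0.6796 = V0.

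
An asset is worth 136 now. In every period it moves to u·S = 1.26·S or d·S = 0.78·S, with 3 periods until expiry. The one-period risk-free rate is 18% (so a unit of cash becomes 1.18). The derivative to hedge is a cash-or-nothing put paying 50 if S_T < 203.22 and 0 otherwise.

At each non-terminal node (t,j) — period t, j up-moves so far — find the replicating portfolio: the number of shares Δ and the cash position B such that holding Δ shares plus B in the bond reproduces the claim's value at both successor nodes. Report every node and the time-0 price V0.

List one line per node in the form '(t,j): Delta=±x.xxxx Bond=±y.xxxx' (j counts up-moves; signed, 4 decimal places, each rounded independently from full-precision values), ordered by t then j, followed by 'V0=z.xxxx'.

(0,0): Delta=-0.3820 Bond=64.7727
(1,0): Delta=0.0000 Bond=35.9092
(1,1): Delta=-0.4293 Bond=84.5363
(2,0): Delta=0.0000 Bond=42.3729
(2,1): Delta=0.0000 Bond=42.3729
(2,2): Delta=-0.4824 Bond=111.2288
V0=12.8207

Since d<R<u, set p* = (R−d)/(u−d) = 0.8333; price each node as the discounted p*-expectation of its children.
Terminal payoffs: V(3,0)=50.0000, V(3,1)=50.0000, V(3,2)=50.0000, V(3,3)=0.0000
  t=2,j=0: stock 82.7424 → up 104.2554 (V=50.0000), down 64.5391 (V=50.0000). Price 42.3729; hedge Δ=0.0000, bond B=42.3729.
  t=2,j=1: stock 133.6608 → up 168.4126 (V=50.0000), down 104.2554 (V=50.0000). Price 42.3729; hedge Δ=0.0000, bond B=42.3729.
  t=2,j=2: stock 215.9136 → up 272.0511 (V=0.0000), down 168.4126 (V=50.0000). Price 7.0621; hedge Δ=-0.4824, bond B=111.2288.
  t=1,j=0: stock 106.0800 → up 133.6608 (V=42.3729), down 82.7424 (V=42.3729). Price 35.9092; hedge Δ=0.0000, bond B=35.9092.
  t=1,j=1: stock 171.3600 → up 215.9136 (V=7.0621), down 133.6608 (V=42.3729). Price 10.9723; hedge Δ=-0.4293, bond B=84.5363.
  t=0,j=0: stock 136.0000 → up 171.3600 (V=10.9723), down 106.0800 (V=35.9092). Price 12.8207; hedge Δ=-0.3820, bond B=64.7727.
Each (Δ,B) replicates both successor values, so the strategy is self-financing and V0 is arbitrage-free.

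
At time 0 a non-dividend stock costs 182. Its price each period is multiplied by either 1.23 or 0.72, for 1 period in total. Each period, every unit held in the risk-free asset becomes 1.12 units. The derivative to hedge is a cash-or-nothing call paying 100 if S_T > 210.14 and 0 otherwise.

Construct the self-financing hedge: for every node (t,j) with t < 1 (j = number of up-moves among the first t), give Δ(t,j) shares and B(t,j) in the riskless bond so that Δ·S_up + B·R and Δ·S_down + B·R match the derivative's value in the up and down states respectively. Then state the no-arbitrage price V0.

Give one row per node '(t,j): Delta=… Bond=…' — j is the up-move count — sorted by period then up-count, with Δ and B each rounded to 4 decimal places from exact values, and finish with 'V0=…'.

(0,0): Delta=1.0774 Bond=-126.0504
V0=70.0280

Under the risk-neutral measure, an up-move has probability p* = (R−d)/(u−d) = 0.7843 and values discount at R = 1.12.
Terminal payoffs: V(1,0)=0.0000, V(1,1)=100.0000
(0,0): S=182.0000. Δ = (V_up−V_dn)/(S_up−S_dn) = (100.0000−0.0000)/(223.8600−131.0400) = 1.0774. V = [p*·100.0000 + (1−p*)·0.0000]/1.12 = 70.0280. B = V − Δ·S = -126.0504.
Each (Δ,B) replicates both successor values, so the strategy is self-financing and V0 is arbitrage-free.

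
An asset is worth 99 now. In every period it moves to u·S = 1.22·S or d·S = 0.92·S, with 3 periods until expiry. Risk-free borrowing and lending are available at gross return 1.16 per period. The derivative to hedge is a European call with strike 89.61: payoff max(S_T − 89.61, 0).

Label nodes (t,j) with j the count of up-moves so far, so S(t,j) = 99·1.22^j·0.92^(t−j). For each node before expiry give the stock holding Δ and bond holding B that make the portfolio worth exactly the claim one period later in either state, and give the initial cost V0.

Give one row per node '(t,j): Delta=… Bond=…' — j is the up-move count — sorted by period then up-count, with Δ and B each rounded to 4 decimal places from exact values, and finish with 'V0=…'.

Risk-neutral probability p* = (R−d)/(u−d) = (1.16−0.92)/(1.22−0.92) = 0.8000.
Terminal values V(3,·): V(3,0)=0.0000, V(3,1)=12.6182, V(3,2)=45.9535, V(3,3)=90.1590
  t=2,j=0: stock 83.7936 → up 102.2282 (V=12.6182), down 77.0901 (V=0.0000). Price 8.7022; hedge Δ=0.5020, bond B=-33.3584.
  t=2,j=1: stock 111.1176 → up 135.5635 (V=45.9535), down 102.2282 (V=12.6182). Price 33.8676; hedge Δ=1.0000, bond B=-77.2500.
  t=2,j=2: stock 147.3516 → up 179.7690 (V=90.1590), down 135.5635 (V=45.9535). Price 70.1016; hedge Δ=1.0000, bond B=-77.2500.
  t=1,j=0: stock 91.0800 → up 111.1176 (V=33.8676), down 83.7936 (V=8.7022). Price 24.8573; hedge Δ=0.9210, bond B=-59.0273.
  t=1,j=1: stock 120.7800 → up 147.3516 (V=70.1016), down 111.1176 (V=33.8676). Price 54.1852; hedge Δ=1.0000, bond B=-66.5948.
  t=0,j=0: stock 99.0000 → up 120.7800 (V=54.1852), down 91.0800 (V=24.8573). Price 41.6548; hedge Δ=0.9875, bond B=-56.1046.
Each (Δ,B) replicates both successor values, so the strategy is self-financing and V0 is arbitrage-free.

(0,0): Delta=0.9875 Bond=-56.1046
(1,0): Delta=0.9210 Bond=-59.0273
(1,1): Delta=1.0000 Bond=-66.5948
(2,0): Delta=0.5020 Bond=-33.3584
(2,1): Delta=1.0000 Bond=-77.2500
(2,2): Delta=1.0000 Bond=-77.2500
V0=41.6548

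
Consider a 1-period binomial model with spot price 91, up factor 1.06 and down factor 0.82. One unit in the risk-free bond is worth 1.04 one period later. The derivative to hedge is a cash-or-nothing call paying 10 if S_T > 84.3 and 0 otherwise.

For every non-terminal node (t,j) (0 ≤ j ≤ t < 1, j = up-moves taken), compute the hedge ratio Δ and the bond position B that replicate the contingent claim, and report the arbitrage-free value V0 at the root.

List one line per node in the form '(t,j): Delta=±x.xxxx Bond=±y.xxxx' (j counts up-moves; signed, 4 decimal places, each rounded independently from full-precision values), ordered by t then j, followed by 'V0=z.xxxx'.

No-arbitrage ⇒ martingale measure with p* = (R−d)/(u−d) = 0.9167.
At expiry t=1: V(1,0)=0.0000, V(1,1)=10.0000
Node (0,0) S=91.0000: V=(p*·10.0000+(1−p*)·0.0000)/1.04=8.8141; Δ=(10.0000−0.0000)/(96.4600−74.6200)=0.4579; B=V−Δ·S=-32.8526
Self-financing check: at every node Δ·S+B equals the discounted successor values.

(0,0): Delta=0.4579 Bond=-32.8526
V0=8.8141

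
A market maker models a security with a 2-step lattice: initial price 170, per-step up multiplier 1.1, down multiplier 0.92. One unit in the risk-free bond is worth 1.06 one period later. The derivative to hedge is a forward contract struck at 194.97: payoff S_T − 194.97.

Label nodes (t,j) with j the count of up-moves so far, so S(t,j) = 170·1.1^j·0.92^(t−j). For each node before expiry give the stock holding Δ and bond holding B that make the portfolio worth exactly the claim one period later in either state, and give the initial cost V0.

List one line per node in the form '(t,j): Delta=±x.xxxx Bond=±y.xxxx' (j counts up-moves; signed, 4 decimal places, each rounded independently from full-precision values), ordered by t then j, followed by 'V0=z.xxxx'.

Under the risk-neutral measure, an up-move has probability p* = (R−d)/(u−d) = 0.7778 and values discount at R = 1.06.
At expiry t=2: V(2,0)=-51.0820, V(2,1)=-22.9300, V(2,2)=10.7300
(1,0): S=156.4000. Δ = (V_up−V_dn)/(S_up−S_dn) = (-22.9300−-51.0820)/(172.0400−143.8880) = 1.0000. V = [p*·-22.9300 + (1−p*)·-51.0820]/1.06 = -27.5340. B = V − Δ·S = -183.9340.
(1,1): S=187.0000. Δ = (V_up−V_dn)/(S_up−S_dn) = (10.7300−-22.9300)/(205.7000−172.0400) = 1.0000. V = [p*·10.7300 + (1−p*)·-22.9300]/1.06 = 3.0660. B = V − Δ·S = -183.9340.
(0,0): S=170.0000. Δ = (V_up−V_dn)/(S_up−S_dn) = (3.0660−-27.5340)/(187.0000−156.4000) = 1.0000. V = [p*·3.0660 + (1−p*)·-27.5340]/1.06 = -3.5226. B = V − Δ·S = -173.5226.
Each (Δ,B) replicates both successor values, so the strategy is self-financing and V0 is arbitrage-free.

(0,0): Delta=1.0000 Bond=-173.5226
(1,0): Delta=1.0000 Bond=-183.9340
(1,1): Delta=1.0000 Bond=-183.9340
V0=-3.5226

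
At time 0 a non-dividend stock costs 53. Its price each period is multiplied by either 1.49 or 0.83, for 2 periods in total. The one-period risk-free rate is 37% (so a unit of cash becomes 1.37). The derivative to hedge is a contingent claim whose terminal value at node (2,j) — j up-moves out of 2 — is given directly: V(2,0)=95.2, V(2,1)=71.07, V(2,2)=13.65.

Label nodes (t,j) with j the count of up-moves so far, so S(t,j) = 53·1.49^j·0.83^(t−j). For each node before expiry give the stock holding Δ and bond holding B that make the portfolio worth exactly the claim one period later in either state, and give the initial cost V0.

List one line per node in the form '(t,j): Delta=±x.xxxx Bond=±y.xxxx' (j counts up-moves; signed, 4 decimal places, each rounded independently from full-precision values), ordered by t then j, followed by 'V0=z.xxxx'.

(0,0): Delta=-1.0719 Bond=74.6207
(1,0): Delta=-0.8311 Bond=91.6389
(1,1): Delta=-1.1017 Bond=104.5839
V0=17.8110

Risk-neutral probability p* = (R−d)/(u−d) = (1.37−0.83)/(1.49−0.83) = 0.8182.
Payoff layer (t=2): V(2,0)=95.2000, V(2,1)=71.0700, V(2,2)=13.6500
Node (1,0) S=43.9900: V=(p*·71.0700+(1−p*)·95.2000)/1.37=55.0783; Δ=(71.0700−95.2000)/(65.5451−36.5117)=-0.8311; B=V−Δ·S=91.6389
Node (1,1) S=78.9700: V=(p*·13.6500+(1−p*)·71.0700)/1.37=17.5839; Δ=(13.6500−71.0700)/(117.6653−65.5451)=-1.1017; B=V−Δ·S=104.5839
Node (0,0) S=53.0000: V=(p*·17.5839+(1−p*)·55.0783)/1.37=17.8110; Δ=(17.5839−55.0783)/(78.9700−43.9900)=-1.0719; B=V−Δ·S=74.6207
Root portfolio cost Δ·53+B reproduces V0=17.8110.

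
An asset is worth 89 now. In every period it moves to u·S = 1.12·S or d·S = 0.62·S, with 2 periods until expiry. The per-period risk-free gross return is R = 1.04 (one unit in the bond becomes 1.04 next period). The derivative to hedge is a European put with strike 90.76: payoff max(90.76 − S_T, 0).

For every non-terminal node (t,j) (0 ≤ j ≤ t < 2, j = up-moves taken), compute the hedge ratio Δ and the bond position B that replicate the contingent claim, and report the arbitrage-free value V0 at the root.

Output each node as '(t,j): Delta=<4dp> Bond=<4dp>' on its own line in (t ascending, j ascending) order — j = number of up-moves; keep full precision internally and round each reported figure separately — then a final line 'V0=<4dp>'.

Under the risk-neutral measure, an up-move has probability p* = (R−d)/(u−d) = 0.8400 and values discount at R = 1.04.
At expiry t=2: V(2,0)=56.5484, V(2,1)=28.9584, V(2,2)=0.0000
  t=1,j=0: stock 55.1800 → up 61.8016 (V=28.9584), down 34.2116 (V=56.5484). Price 32.0892; hedge Δ=-1.0000, bond B=87.2692.
  t=1,j=1: stock 99.6800 → up 111.6416 (V=0.0000), down 61.8016 (V=28.9584). Price 4.4551; hedge Δ=-0.5810, bond B=62.3719.
  t=0,j=0: stock 89.0000 → up 99.6800 (V=4.4551), down 55.1800 (V=32.0892). Price 8.5352; hedge Δ=-0.6210, bond B=63.8034.
Self-financing check: at every node Δ·S+B equals the discounted successor values.

(0,0): Delta=-0.6210 Bond=63.8034
(1,0): Delta=-1.0000 Bond=87.2692
(1,1): Delta=-0.5810 Bond=62.3719
V0=8.5352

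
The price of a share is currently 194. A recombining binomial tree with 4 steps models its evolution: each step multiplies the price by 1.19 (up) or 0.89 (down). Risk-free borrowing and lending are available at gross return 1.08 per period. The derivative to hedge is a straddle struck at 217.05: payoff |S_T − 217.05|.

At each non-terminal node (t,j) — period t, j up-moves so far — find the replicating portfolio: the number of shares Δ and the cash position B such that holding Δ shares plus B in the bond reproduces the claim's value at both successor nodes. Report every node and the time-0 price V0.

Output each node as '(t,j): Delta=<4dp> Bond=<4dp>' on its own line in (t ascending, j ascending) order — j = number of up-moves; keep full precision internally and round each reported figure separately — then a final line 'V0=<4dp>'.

Under the risk-neutral measure, an up-move has probability p* = (R−d)/(u−d) = 0.6333 and values discount at R = 1.08.
At expiry t=4: V(4,0)=95.3301, V(4,1)=54.3009, V(4,2)=0.5584, V(4,3)=73.9096, V(4,4)=171.9858
(3,0): S=136.7640. Δ = (V_up−V_dn)/(S_up−S_dn) = (54.3009−95.3301)/(162.7491−121.7199) = -1.0000. V = [p*·54.3009 + (1−p*)·95.3301]/1.08 = 64.2082. B = V − Δ·S = 200.9722.
(3,1): S=182.8642. Δ = (V_up−V_dn)/(S_up−S_dn) = (0.5584−54.3009)/(217.6084−162.7491) = -0.9796. V = [p*·0.5584 + (1−p*)·54.3009]/1.08 = 18.7629. B = V − Δ·S = 197.9044.
(3,2): S=244.5038. Δ = (V_up−V_dn)/(S_up−S_dn) = (73.9096−0.5584)/(290.9596−217.6084) = 1.0000. V = [p*·73.9096 + (1−p*)·0.5584]/1.08 = 43.5316. B = V − Δ·S = -200.9722.
(3,3): S=326.9208. Δ = (V_up−V_dn)/(S_up−S_dn) = (171.9858−73.9096)/(389.0358−290.9596) = 1.0000. V = [p*·171.9858 + (1−p*)·73.9096]/1.08 = 125.9486. B = V − Δ·S = -200.9722.
(2,0): S=153.6674. Δ = (V_up−V_dn)/(S_up−S_dn) = (18.7629−64.2082)/(182.8642−136.7640) = -0.9858. V = [p*·18.7629 + (1−p*)·64.2082]/1.08 = 32.8020. B = V − Δ·S = 184.2864.
(2,1): S=205.4654. Δ = (V_up−V_dn)/(S_up−S_dn) = (43.5316−18.7629)/(244.5038−182.8642) = 0.4018. V = [p*·43.5316 + (1−p*)·18.7629]/1.08 = 31.8979. B = V − Δ·S = -50.6643.
(2,2): S=274.7234. Δ = (V_up−V_dn)/(S_up−S_dn) = (125.9486−43.5316)/(326.9208−244.5038) = 1.0000. V = [p*·125.9486 + (1−p*)·43.5316]/1.08 = 88.6380. B = V − Δ·S = -186.0854.
(1,0): S=172.6600. Δ = (V_up−V_dn)/(S_up−S_dn) = (31.8979−32.8020)/(205.4654−153.6674) = -0.0175. V = [p*·31.8979 + (1−p*)·32.8020]/1.08 = 29.8421. B = V − Δ·S = 32.8558.
(1,1): S=230.8600. Δ = (V_up−V_dn)/(S_up−S_dn) = (88.6380−31.8979)/(274.7234−205.4654) = 0.8193. V = [p*·88.6380 + (1−p*)·31.8979]/1.08 = 62.8086. B = V − Δ·S = -126.3250.
(0,0): S=194.0000. Δ = (V_up−V_dn)/(S_up−S_dn) = (62.8086−29.8421)/(230.8600−172.6600) = 0.5664. V = [p*·62.8086 + (1−p*)·29.8421]/1.08 = 46.9638. B = V − Δ·S = -62.9247.
Root portfolio cost Δ·194+B reproduces V0=46.9638.

(0,0): Delta=0.5664 Bond=-62.9247
(1,0): Delta=-0.0175 Bond=32.8558
(1,1): Delta=0.8193 Bond=-126.3250
(2,0): Delta=-0.9858 Bond=184.2864
(2,1): Delta=0.4018 Bond=-50.6643
(2,2): Delta=1.0000 Bond=-186.0854
(3,0): Delta=-1.0000 Bond=200.9722
(3,1): Delta=-0.9796 Bond=197.9044
(3,2): Delta=1.0000 Bond=-200.9722
(3,3): Delta=1.0000 Bond=-200.9722
V0=46.9638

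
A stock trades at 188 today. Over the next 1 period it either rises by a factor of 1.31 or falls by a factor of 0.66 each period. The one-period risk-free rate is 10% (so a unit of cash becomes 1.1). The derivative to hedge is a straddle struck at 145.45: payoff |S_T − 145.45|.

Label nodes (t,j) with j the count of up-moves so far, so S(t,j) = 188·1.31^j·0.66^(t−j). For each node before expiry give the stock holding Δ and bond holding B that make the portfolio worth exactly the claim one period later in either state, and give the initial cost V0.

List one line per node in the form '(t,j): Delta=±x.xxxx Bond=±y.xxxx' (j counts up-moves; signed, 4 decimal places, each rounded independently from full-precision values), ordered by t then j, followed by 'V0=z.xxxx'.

No-arbitrage ⇒ martingale measure with p* = (R−d)/(u−d) = 0.6769.
Terminal values V(1,·): V(1,0)=21.3700, V(1,1)=100.8300
  t=0,j=0: stock 188.0000 → up 246.2800 (V=100.8300), down 124.0800 (V=21.3700). Price 68.3257; hedge Δ=0.6502, bond B=-53.9204.
The time-0 hedge costs 68.3257, which is the no-arbitrage price.

(0,0): Delta=0.6502 Bond=-53.9204
V0=68.3257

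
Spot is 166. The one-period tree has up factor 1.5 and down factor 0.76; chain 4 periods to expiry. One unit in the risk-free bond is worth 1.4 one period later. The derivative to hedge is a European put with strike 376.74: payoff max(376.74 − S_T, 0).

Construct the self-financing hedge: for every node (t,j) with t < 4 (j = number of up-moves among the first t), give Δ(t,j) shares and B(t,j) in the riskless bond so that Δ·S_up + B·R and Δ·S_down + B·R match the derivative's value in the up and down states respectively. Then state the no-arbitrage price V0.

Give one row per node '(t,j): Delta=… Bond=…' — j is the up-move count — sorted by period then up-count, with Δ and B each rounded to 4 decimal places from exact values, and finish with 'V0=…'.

(0,0): Delta=-0.1602 Bond=30.6504
(1,0): Delta=-0.7995 Bond=123.5639
(1,1): Delta=-0.1096 Bond=30.3085
(2,0): Delta=-1.0000 Bond=192.2143
(2,1): Delta=-0.7836 Bond=169.9856
(2,2): Delta=-0.0562 Bond=22.5017
(3,0): Delta=-1.0000 Bond=269.1000
(3,1): Delta=-1.0000 Bond=269.1000
(3,2): Delta=-0.7665 Bond=233.1174
(3,3): Delta=0.0000 Bond=0.0000
V0=4.0571

No-arbitrage ⇒ martingale measure with p* = (R−d)/(u−d) = 0.8649.
Payoff layer (t=4): V(4,0)=321.3588, V(4,1)=267.4350, V(4,2)=161.0064, V(4,3)=0.0000, V(4,4)=0.0000
(3,0): S=72.8700. Δ = (V_up−V_dn)/(S_up−S_dn) = (267.4350−321.3588)/(109.3050−55.3812) = -1.0000. V = [p*·267.4350 + (1−p*)·321.3588]/1.4 = 196.2300. B = V − Δ·S = 269.1000.
(3,1): S=143.8224. Δ = (V_up−V_dn)/(S_up−S_dn) = (161.0064−267.4350)/(215.7336−109.3050) = -1.0000. V = [p*·161.0064 + (1−p*)·267.4350]/1.4 = 125.2776. B = V − Δ·S = 269.1000.
(3,2): S=283.8600. Δ = (V_up−V_dn)/(S_up−S_dn) = (0.0000−161.0064)/(425.7900−215.7336) = -0.7665. V = [p*·0.0000 + (1−p*)·161.0064]/1.4 = 15.5412. B = V − Δ·S = 233.1174.
(3,3): S=560.2500. Δ = (V_up−V_dn)/(S_up−S_dn) = (0.0000−0.0000)/(840.3750−425.7900) = 0.0000. V = [p*·0.0000 + (1−p*)·0.0000]/1.4 = 0.0000. B = V − Δ·S = 0.0000.
(2,0): S=95.8816. Δ = (V_up−V_dn)/(S_up−S_dn) = (125.2776−196.2300)/(143.8224−72.8700) = -1.0000. V = [p*·125.2776 + (1−p*)·196.2300]/1.4 = 96.3327. B = V − Δ·S = 192.2143.
(2,1): S=189.2400. Δ = (V_up−V_dn)/(S_up−S_dn) = (15.5412−125.2776)/(283.8600−143.8224) = -0.7836. V = [p*·15.5412 + (1−p*)·125.2776]/1.4 = 21.6931. B = V − Δ·S = 169.9856.
(2,2): S=373.5000. Δ = (V_up−V_dn)/(S_up−S_dn) = (0.0000−15.5412)/(560.2500−283.8600) = -0.0562. V = [p*·0.0000 + (1−p*)·15.5412]/1.4 = 1.5001. B = V − Δ·S = 22.5017.
(1,0): S=126.1600. Δ = (V_up−V_dn)/(S_up−S_dn) = (21.6931−96.3327)/(189.2400−95.8816) = -0.7995. V = [p*·21.6931 + (1−p*)·96.3327]/1.4 = 22.6997. B = V − Δ·S = 123.5639.
(1,1): S=249.0000. Δ = (V_up−V_dn)/(S_up−S_dn) = (1.5001−21.6931)/(373.5000−189.2400) = -0.1096. V = [p*·1.5001 + (1−p*)·21.6931]/1.4 = 3.0206. B = V − Δ·S = 30.3085.
(0,0): S=166.0000. Δ = (V_up−V_dn)/(S_up−S_dn) = (3.0206−22.6997)/(249.0000−126.1600) = -0.1602. V = [p*·3.0206 + (1−p*)·22.6997]/1.4 = 4.0571. B = V − Δ·S = 30.6504.
Self-financing check: at every node Δ·S+B equals the discounted successor values.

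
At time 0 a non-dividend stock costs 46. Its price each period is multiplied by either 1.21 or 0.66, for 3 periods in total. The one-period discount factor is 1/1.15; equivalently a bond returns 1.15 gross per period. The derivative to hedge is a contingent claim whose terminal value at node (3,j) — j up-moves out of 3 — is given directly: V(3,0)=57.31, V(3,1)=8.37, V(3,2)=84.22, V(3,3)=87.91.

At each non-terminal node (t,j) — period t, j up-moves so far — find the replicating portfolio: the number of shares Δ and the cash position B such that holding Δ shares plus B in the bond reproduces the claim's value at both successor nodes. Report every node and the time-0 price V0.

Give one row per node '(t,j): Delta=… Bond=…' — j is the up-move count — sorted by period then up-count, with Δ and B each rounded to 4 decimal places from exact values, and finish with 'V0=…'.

No-arbitrage ⇒ martingale measure with p* = (R−d)/(u−d) = 0.8909.
At expiry t=3: V(3,0)=57.3100, V(3,1)=8.3700, V(3,2)=84.2200, V(3,3)=87.9100
Node (2,0) S=20.0376: V=(p*·8.3700+(1−p*)·57.3100)/1.15=11.9208; Δ=(8.3700−57.3100)/(24.2455−13.2248)=-4.4407; B=V−Δ·S=100.9026
Node (2,1) S=36.7356: V=(p*·84.2200+(1−p*)·8.3700)/1.15=66.0395; Δ=(84.2200−8.3700)/(44.4501−24.2455)=3.7541; B=V−Δ·S=-71.8696
Node (2,2) S=67.3486: V=(p*·87.9100+(1−p*)·84.2200)/1.15=76.0934; Δ=(87.9100−84.2200)/(81.4918−44.4501)=0.0996; B=V−Δ·S=69.3843
Node (1,0) S=30.3600: V=(p*·66.0395+(1−p*)·11.9208)/1.15=52.2919; Δ=(66.0395−11.9208)/(36.7356−20.0376)=3.2410; B=V−Δ·S=-46.1058
Node (1,1) S=55.6600: V=(p*·76.0934+(1−p*)·66.0395)/1.15=65.2145; Δ=(76.0934−66.0395)/(67.3486−36.7356)=0.3284; B=V−Δ·S=46.9346
Node (0,0) S=46.0000: V=(p*·65.2145+(1−p*)·52.2919)/1.15=55.4824; Δ=(65.2145−52.2919)/(55.6600−30.3600)=0.5108; B=V−Δ·S=31.9868
Root portfolio cost Δ·46+B reproduces V0=55.4824.

(0,0): Delta=0.5108 Bond=31.9868
(1,0): Delta=3.2410 Bond=-46.1058
(1,1): Delta=0.3284 Bond=46.9346
(2,0): Delta=-4.4407 Bond=100.9026
(2,1): Delta=3.7541 Bond=-71.8696
(2,2): Delta=0.0996 Bond=69.3843
V0=55.4824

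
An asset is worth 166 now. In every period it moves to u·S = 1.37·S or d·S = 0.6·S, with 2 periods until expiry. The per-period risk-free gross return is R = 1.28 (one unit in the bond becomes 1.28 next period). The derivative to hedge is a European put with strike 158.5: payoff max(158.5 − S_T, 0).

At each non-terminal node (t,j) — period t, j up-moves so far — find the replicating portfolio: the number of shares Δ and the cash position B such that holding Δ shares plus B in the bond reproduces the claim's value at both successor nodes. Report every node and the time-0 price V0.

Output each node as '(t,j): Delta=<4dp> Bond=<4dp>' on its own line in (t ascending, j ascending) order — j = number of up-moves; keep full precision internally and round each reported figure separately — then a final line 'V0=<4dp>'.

(0,0): Delta=-0.1738 Bond=32.4519
(1,0): Delta=-1.0000 Bond=123.8281
(1,1): Delta=-0.1259 Bond=30.6471
V0=3.6014

Since d<R<u, set p* = (R−d)/(u−d) = 0.8831; price each node as the discounted p*-expectation of its children.
At expiry t=2: V(2,0)=98.7400, V(2,1)=22.0480, V(2,2)=0.0000
Node (1,0) S=99.6000: V=(p*·22.0480+(1−p*)·98.7400)/1.28=24.2281; Δ=(22.0480−98.7400)/(136.4520−59.7600)=-1.0000; B=V−Δ·S=123.8281
Node (1,1) S=227.4200: V=(p*·0.0000+(1−p*)·22.0480)/1.28=2.0133; Δ=(0.0000−22.0480)/(311.5654−136.4520)=-0.1259; B=V−Δ·S=30.6471
Node (0,0) S=166.0000: V=(p*·2.0133+(1−p*)·24.2281)/1.28=3.6014; Δ=(2.0133−24.2281)/(227.4200−99.6000)=-0.1738; B=V−Δ·S=32.4519
Check: Δ(0,0)·S0 + B(0,0) = 3.6014 = V0.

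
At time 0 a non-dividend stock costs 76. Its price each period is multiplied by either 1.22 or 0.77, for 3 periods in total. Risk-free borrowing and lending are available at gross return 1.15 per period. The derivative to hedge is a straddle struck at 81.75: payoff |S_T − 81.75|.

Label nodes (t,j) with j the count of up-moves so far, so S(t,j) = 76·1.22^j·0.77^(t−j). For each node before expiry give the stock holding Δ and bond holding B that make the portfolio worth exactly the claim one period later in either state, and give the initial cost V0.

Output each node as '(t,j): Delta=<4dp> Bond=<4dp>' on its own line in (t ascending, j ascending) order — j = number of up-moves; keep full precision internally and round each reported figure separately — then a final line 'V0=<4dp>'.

Risk-neutral probability p* = (R−d)/(u−d) = (1.15−0.77)/(1.22−0.77) = 0.8444.
Terminal values V(3,·): V(3,0)=47.0535, V(3,1)=26.7763, V(3,2)=5.3512, V(3,3)=56.2544
Node (2,0) S=45.0604: V=(p*·26.7763+(1−p*)·47.0535)/1.15=26.0266; Δ=(26.7763−47.0535)/(54.9737−34.6965)=-1.0000; B=V−Δ·S=71.0870
Node (2,1) S=71.3944: V=(p*·5.3512+(1−p*)·26.7763)/1.15=7.5513; Δ=(5.3512−26.7763)/(87.1012−54.9737)=-0.6669; B=V−Δ·S=55.1627
Node (2,2) S=113.1184: V=(p*·56.2544+(1−p*)·5.3512)/1.15=42.0314; Δ=(56.2544−5.3512)/(138.0044−87.1012)=1.0000; B=V−Δ·S=-71.0870
Node (1,0) S=58.5200: V=(p*·7.5513+(1−p*)·26.0266)/1.15=9.0654; Δ=(7.5513−26.0266)/(71.3944−45.0604)=-0.7016; B=V−Δ·S=50.1216
Node (1,1) S=92.7200: V=(p*·42.0314+(1−p*)·7.5513)/1.15=31.8851; Δ=(42.0314−7.5513)/(113.1184−71.3944)=0.8264; B=V−Δ·S=-44.7375
Node (0,0) S=76.0000: V=(p*·31.8851+(1−p*)·9.0654)/1.15=24.6394; Δ=(31.8851−9.0654)/(92.7200−58.5200)=0.6672; B=V−Δ·S=-26.0710
Each (Δ,B) replicates both successor values, so the strategy is self-financing and V0 is arbitrage-free.

(0,0): Delta=0.6672 Bond=-26.0710
(1,0): Delta=-0.7016 Bond=50.1216
(1,1): Delta=0.8264 Bond=-44.7375
(2,0): Delta=-1.0000 Bond=71.0870
(2,1): Delta=-0.6669 Bond=55.1627
(2,2): Delta=1.0000 Bond=-71.0870
V0=24.6394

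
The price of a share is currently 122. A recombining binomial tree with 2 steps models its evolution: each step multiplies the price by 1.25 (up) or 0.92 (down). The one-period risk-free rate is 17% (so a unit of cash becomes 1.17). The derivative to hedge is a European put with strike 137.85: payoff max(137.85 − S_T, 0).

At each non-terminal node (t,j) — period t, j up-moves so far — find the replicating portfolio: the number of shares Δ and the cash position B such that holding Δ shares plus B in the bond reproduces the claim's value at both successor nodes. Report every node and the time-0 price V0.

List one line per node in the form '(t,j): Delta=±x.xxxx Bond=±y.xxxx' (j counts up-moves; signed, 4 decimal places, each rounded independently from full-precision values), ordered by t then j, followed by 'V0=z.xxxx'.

(0,0): Delta=-0.1780 Bond=23.2028
(1,0): Delta=-0.9339 Bond=111.9826
(1,1): Delta=0.0000 Bond=0.0000
V0=1.4850

No-arbitrage ⇒ martingale measure with p* = (R−d)/(u−d) = 0.7576.
Terminal values V(2,·): V(2,0)=34.5892, V(2,1)=0.0000, V(2,2)=0.0000
Node (1,0) S=112.2400: V=(p*·0.0000+(1−p*)·34.5892)/1.17=7.1669; Δ=(0.0000−34.5892)/(140.3000−103.2608)=-0.9339; B=V−Δ·S=111.9826
Node (1,1) S=152.5000: V=(p*·0.0000+(1−p*)·0.0000)/1.17=0.0000; Δ=(0.0000−0.0000)/(190.6250−140.3000)=0.0000; B=V−Δ·S=0.0000
Node (0,0) S=122.0000: V=(p*·0.0000+(1−p*)·7.1669)/1.17=1.4850; Δ=(0.0000−7.1669)/(152.5000−112.2400)=-0.1780; B=V−Δ·S=23.2028
Each (Δ,B) replicates both successor values, so the strategy is self-financing and V0 is arbitrage-free.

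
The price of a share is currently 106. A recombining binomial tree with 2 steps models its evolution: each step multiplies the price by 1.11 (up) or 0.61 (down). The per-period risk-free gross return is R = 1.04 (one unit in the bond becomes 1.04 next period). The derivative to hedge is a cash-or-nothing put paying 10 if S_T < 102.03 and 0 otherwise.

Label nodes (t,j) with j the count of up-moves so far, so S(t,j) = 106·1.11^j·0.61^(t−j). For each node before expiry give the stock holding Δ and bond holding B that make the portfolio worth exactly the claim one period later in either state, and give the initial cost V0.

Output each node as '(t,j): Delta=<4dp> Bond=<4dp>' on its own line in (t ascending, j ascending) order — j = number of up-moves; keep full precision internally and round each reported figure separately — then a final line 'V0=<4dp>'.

Under the risk-neutral measure, an up-move has probability p* = (R−d)/(u−d) = 0.8600 and values discount at R = 1.04.
At expiry t=2: V(2,0)=10.0000, V(2,1)=10.0000, V(2,2)=0.0000
Node (1,0) S=64.6600: V=(p*·10.0000+(1−p*)·10.0000)/1.04=9.6154; Δ=(10.0000−10.0000)/(71.7726−39.4426)=0.0000; B=V−Δ·S=9.6154
Node (1,1) S=117.6600: V=(p*·0.0000+(1−p*)·10.0000)/1.04=1.3462; Δ=(0.0000−10.0000)/(130.6026−71.7726)=-0.1700; B=V−Δ·S=21.3462
Node (0,0) S=106.0000: V=(p*·1.3462+(1−p*)·9.6154)/1.04=2.4075; Δ=(1.3462−9.6154)/(117.6600−64.6600)=-0.1560; B=V−Δ·S=18.9460
Check: Δ(0,0)·S0 + B(0,0) = 2.4075 = V0.

(0,0): Delta=-0.1560 Bond=18.9460
(1,0): Delta=0.0000 Bond=9.6154
(1,1): Delta=-0.1700 Bond=21.3462
V0=2.4075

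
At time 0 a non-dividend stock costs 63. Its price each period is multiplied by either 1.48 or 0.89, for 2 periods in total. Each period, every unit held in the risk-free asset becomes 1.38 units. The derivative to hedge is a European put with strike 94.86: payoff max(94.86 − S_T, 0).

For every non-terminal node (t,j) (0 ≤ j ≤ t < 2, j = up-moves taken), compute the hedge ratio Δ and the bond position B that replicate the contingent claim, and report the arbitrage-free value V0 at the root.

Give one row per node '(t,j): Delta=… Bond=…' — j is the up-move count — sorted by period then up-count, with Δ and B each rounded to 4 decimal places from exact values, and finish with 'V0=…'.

(0,0): Delta=-0.3016 Bond=21.4347
(1,0): Delta=-1.0000 Bond=68.7391
(1,1): Delta=-0.2159 Bond=21.5882
V0=2.4339

Risk-neutral probability p* = (R−d)/(u−d) = (1.38−0.89)/(1.48−0.89) = 0.8305.
At expiry t=2: V(2,0)=44.9577, V(2,1)=11.8764, V(2,2)=0.0000
(1,0): S=56.0700. Δ = (V_up−V_dn)/(S_up−S_dn) = (11.8764−44.9577)/(82.9836−49.9023) = -1.0000. V = [p*·11.8764 + (1−p*)·44.9577]/1.38 = 12.6691. B = V − Δ·S = 68.7391.
(1,1): S=93.2400. Δ = (V_up−V_dn)/(S_up−S_dn) = (0.0000−11.8764)/(137.9952−82.9836) = -0.2159. V = [p*·0.0000 + (1−p*)·11.8764]/1.38 = 1.4587. B = V − Δ·S = 21.5882.
(0,0): S=63.0000. Δ = (V_up−V_dn)/(S_up−S_dn) = (1.4587−12.6691)/(93.2400−56.0700) = -0.3016. V = [p*·1.4587 + (1−p*)·12.6691]/1.38 = 2.4339. B = V − Δ·S = 21.4347.
Self-financing check: at every node Δ·S+B equals the discounted successor values.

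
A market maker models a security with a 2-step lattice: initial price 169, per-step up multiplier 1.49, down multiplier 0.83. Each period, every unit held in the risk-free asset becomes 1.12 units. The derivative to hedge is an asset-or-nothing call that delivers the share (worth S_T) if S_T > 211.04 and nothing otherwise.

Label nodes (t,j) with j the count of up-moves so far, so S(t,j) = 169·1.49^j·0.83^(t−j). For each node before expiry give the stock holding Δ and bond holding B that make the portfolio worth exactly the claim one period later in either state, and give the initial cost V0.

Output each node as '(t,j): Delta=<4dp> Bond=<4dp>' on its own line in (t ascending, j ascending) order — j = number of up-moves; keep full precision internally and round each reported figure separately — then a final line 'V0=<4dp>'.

No-arbitrage ⇒ martingale measure with p* = (R−d)/(u−d) = 0.4394.
Payoff layer (t=2): V(2,0)=0.0000, V(2,1)=0.0000, V(2,2)=375.1969
  t=1,j=0: stock 140.2700 → up 209.0023 (V=0.0000), down 116.4241 (V=0.0000). Price 0.0000; hedge Δ=0.0000, bond B=0.0000.
  t=1,j=1: stock 251.8100 → up 375.1969 (V=375.1969), down 209.0023 (V=0.0000). Price 147.1958; hedge Δ=2.2576, bond B=-421.2844.
  t=0,j=0: stock 169.0000 → up 251.8100 (V=147.1958), down 140.2700 (V=0.0000). Price 57.7473; hedge Δ=1.3197, bond B=-165.2766.
Each (Δ,B) replicates both successor values, so the strategy is self-financing and V0 is arbitrage-free.

(0,0): Delta=1.3197 Bond=-165.2766
(1,0): Delta=0.0000 Bond=0.0000
(1,1): Delta=2.2576 Bond=-421.2844
V0=57.7473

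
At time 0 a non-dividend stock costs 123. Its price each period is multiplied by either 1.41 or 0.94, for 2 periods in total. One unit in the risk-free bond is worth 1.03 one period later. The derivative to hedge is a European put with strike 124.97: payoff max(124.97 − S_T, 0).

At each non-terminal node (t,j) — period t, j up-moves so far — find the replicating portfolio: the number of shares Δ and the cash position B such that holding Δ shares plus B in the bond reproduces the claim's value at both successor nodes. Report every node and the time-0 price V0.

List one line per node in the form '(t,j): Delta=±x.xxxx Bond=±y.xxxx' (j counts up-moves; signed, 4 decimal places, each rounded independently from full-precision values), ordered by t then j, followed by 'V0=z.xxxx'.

Since d<R<u, set p* = (R−d)/(u−d) = 0.1915; price each node as the discounted p*-expectation of its children.
At expiry t=2: V(2,0)=16.2872, V(2,1)=0.0000, V(2,2)=0.0000
  t=1,j=0: stock 115.6200 → up 163.0242 (V=0.0000), down 108.6828 (V=16.2872). Price 12.7848; hedge Δ=-0.2997, bond B=47.4384.
  t=1,j=1: stock 173.4300 → up 244.5363 (V=0.0000), down 163.0242 (V=0.0000). Price 0.0000; hedge Δ=0.0000, bond B=0.0000.
  t=0,j=0: stock 123.0000 → up 173.4300 (V=0.0000), down 115.6200 (V=12.7848). Price 10.0356; hedge Δ=-0.2212, bond B=37.2374.
Root portfolio cost Δ·123+B reproduces V0=10.0356.

(0,0): Delta=-0.2212 Bond=37.2374
(1,0): Delta=-0.2997 Bond=47.4384
(1,1): Delta=0.0000 Bond=0.0000
V0=10.0356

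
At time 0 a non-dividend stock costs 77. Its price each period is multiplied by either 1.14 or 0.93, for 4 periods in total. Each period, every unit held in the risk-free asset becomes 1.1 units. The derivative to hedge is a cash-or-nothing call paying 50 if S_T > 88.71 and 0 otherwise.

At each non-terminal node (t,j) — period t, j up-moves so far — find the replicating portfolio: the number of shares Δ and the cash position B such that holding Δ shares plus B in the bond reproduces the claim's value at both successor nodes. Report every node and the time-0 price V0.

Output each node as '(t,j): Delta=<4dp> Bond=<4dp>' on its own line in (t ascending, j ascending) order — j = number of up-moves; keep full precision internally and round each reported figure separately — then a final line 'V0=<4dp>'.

No-arbitrage ⇒ martingale measure with p* = (R−d)/(u−d) = 0.8095.
Terminal values V(4,·): V(4,0)=0.0000, V(4,1)=0.0000, V(4,2)=0.0000, V(4,3)=50.0000, V(4,4)=50.0000
(3,0): S=61.9355. Δ = (V_up−V_dn)/(S_up−S_dn) = (0.0000−0.0000)/(70.6065−57.6000) = 0.0000. V = [p*·0.0000 + (1−p*)·0.0000]/1.1 = 0.0000. B = V − Δ·S = 0.0000.
(3,1): S=75.9209. Δ = (V_up−V_dn)/(S_up−S_dn) = (0.0000−0.0000)/(86.5499−70.6065) = 0.0000. V = [p*·0.0000 + (1−p*)·0.0000]/1.1 = 0.0000. B = V − Δ·S = 0.0000.
(3,2): S=93.0644. Δ = (V_up−V_dn)/(S_up−S_dn) = (50.0000−0.0000)/(106.0934−86.5499) = 2.5584. V = [p*·50.0000 + (1−p*)·0.0000]/1.1 = 36.7965. B = V − Δ·S = -201.2987.
(3,3): S=114.0789. Δ = (V_up−V_dn)/(S_up−S_dn) = (50.0000−50.0000)/(130.0499−106.0934) = 0.0000. V = [p*·50.0000 + (1−p*)·50.0000]/1.1 = 45.4545. B = V − Δ·S = 45.4545.
(2,0): S=66.5973. Δ = (V_up−V_dn)/(S_up−S_dn) = (0.0000−0.0000)/(75.9209−61.9355) = 0.0000. V = [p*·0.0000 + (1−p*)·0.0000]/1.1 = 0.0000. B = V − Δ·S = 0.0000.
(2,1): S=81.6354. Δ = (V_up−V_dn)/(S_up−S_dn) = (36.7965−0.0000)/(93.0644−75.9209) = 2.1464. V = [p*·36.7965 + (1−p*)·0.0000]/1.1 = 27.0797. B = V − Δ·S = -148.1419.
(2,2): S=100.0692. Δ = (V_up−V_dn)/(S_up−S_dn) = (45.4545−36.7965)/(114.0789−93.0644) = 0.4120. V = [p*·45.4545 + (1−p*)·36.7965]/1.1 = 39.8231. B = V − Δ·S = -1.4055.
(1,0): S=71.6100. Δ = (V_up−V_dn)/(S_up−S_dn) = (27.0797−0.0000)/(81.6354−66.5973) = 1.8007. V = [p*·27.0797 + (1−p*)·0.0000]/1.1 = 19.9288. B = V − Δ·S = -109.0222.
(1,1): S=87.7800. Δ = (V_up−V_dn)/(S_up−S_dn) = (39.8231−27.0797)/(100.0692−81.6354) = 0.6913. V = [p*·39.8231 + (1−p*)·27.0797]/1.1 = 33.9962. B = V − Δ·S = -26.6866.
(0,0): S=77.0000. Δ = (V_up−V_dn)/(S_up−S_dn) = (33.9962−19.9288)/(87.7800−71.6100) = 0.8700. V = [p*·33.9962 + (1−p*)·19.9288]/1.1 = 28.4697. B = V − Δ·S = -38.5178.
Self-financing check: at every node Δ·S+B equals the discounted successor values.

(0,0): Delta=0.8700 Bond=-38.5178
(1,0): Delta=1.8007 Bond=-109.0222
(1,1): Delta=0.6913 Bond=-26.6866
(2,0): Delta=0.0000 Bond=0.0000
(2,1): Delta=2.1464 Bond=-148.1419
(2,2): Delta=0.4120 Bond=-1.4055
(3,0): Delta=0.0000 Bond=0.0000
(3,1): Delta=0.0000 Bond=0.0000
(3,2): Delta=2.5584 Bond=-201.2987
(3,3): Delta=0.0000 Bond=45.4545
V0=28.4697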